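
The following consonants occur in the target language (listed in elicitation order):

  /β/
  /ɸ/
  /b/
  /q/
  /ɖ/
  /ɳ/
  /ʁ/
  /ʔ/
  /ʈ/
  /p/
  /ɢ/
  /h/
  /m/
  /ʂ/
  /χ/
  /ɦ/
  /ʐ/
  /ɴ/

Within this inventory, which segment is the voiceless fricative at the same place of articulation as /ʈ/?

/ʂ/

/ʈ/ is a voiceless retroflex stop.
The voiceless fricative at the same place is a voiceless retroflex fricative — in this inventory, /ʂ/.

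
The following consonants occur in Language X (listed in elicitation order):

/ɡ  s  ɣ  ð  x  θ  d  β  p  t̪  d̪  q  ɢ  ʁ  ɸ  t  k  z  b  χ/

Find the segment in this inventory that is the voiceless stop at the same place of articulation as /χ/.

/χ/ is a voiceless uvular fricative.
The voiceless stop at the same place is a voiceless uvular stop — in this inventory, /q/.

/q/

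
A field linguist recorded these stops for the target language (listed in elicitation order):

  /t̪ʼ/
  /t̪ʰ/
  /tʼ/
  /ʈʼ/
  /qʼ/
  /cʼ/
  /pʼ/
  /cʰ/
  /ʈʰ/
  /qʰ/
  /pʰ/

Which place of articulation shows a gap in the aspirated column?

alveolar

bilabial: aspirated /pʰ/, ejective /pʼ/.
dental: aspirated /t̪ʰ/, ejective /t̪ʼ/.
alveolar: aspirated —, ejective /tʼ/.
retroflex: aspirated /ʈʰ/, ejective /ʈʼ/.
palatal: aspirated /cʰ/, ejective /cʼ/.
uvular: aspirated /qʰ/, ejective /qʼ/.
Every place of articulation has an aspirated member except alveolar, where /tʰ/ would be expected.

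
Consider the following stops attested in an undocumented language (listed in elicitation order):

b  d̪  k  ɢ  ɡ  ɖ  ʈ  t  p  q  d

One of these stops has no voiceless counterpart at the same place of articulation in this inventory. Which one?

/d̪/

Bilabial: /p/ ~ /b/
Alveolar: /t/ ~ /d/
Retroflex: /ʈ/ ~ /ɖ/
Velar: /k/ ~ /ɡ/
Uvular: /q/ ~ /ɢ/
Dental: only /d̪/ (voiced); no voiceless partner.
So /d̪/ is the unpaired segment.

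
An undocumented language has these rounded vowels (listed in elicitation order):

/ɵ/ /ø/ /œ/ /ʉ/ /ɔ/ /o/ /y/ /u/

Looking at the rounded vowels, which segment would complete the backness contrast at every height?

/ɞ/

high: front /y/, central /ʉ/, back /u/.
high-mid: front /ø/, central /ɵ/, back /o/.
low-mid: front /œ/, central —, back /ɔ/.
The low-mid row has no central member, so the gap is the low-mid central rounded vowel /ɞ/.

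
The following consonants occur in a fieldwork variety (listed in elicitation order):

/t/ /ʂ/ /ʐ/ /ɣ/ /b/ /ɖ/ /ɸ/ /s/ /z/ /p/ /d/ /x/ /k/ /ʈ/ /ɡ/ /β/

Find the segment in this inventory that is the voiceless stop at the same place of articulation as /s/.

/t/

/s/ is a voiceless alveolar fricative.
The voiceless stop at the same place is a voiceless alveolar stop — in this inventory, /t/.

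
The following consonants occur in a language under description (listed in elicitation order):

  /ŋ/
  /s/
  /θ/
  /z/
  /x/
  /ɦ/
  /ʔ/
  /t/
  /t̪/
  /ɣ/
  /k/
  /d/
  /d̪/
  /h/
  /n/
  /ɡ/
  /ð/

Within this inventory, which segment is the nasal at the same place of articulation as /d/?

/n/

/d/ is a voiced alveolar stop.
The nasal at the same place is an alveolar nasal — in this inventory, /n/.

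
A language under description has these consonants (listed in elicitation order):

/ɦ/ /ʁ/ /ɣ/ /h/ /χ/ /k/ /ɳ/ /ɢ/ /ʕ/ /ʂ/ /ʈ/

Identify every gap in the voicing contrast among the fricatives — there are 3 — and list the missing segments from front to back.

/ʐ/, /x/, /ħ/

retroflex: voiceless /ʂ/, voiced —.
velar: voiceless —, voiced /ɣ/.
uvular: voiceless /χ/, voiced /ʁ/.
pharyngeal: voiceless —, voiced /ʕ/.
glottal: voiceless /h/, voiced /ɦ/.
Gaps, from front to back: retroflex lacks voiced (/ʐ/); velar lacks voiceless (/x/); pharyngeal lacks voiceless (/ħ/).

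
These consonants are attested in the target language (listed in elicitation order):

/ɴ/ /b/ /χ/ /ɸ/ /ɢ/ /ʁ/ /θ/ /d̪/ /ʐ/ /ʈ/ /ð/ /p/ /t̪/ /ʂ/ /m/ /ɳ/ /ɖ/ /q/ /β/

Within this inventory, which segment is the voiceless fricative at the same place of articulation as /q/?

/χ/

/q/ is a voiceless uvular stop.
The voiceless fricative at the same place is a voiceless uvular fricative — in this inventory, /χ/.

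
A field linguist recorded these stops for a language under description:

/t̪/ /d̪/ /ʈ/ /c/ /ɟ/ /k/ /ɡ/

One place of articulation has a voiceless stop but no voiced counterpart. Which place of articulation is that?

place of articulation  voiceless  voiced  
dental            t̪        d̪      
retroflex         ʈ         —       
palatal           c         ɟ       
velar             k         ɡ       
Every place of articulation has a voiced member except retroflex, where /ɖ/ would be expected.

retroflex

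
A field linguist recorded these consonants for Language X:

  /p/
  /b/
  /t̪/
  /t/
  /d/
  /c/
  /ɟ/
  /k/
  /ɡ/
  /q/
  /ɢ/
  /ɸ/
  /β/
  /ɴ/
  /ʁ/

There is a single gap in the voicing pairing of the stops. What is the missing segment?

place of articulation  voiceless  voiced  
bilabial          p         b       
dental            t̪        —       
alveolar          t         d       
palatal           c         ɟ       
velar             k         ɡ       
uvular            q         ɢ       
The dental row has no voiced member, so the gap is the voiced dental stop /d̪/.

/d̪/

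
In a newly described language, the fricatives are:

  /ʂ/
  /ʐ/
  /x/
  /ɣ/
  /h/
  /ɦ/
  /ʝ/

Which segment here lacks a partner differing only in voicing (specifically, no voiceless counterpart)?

/ʝ/

Retroflex: /ʂ/ ~ /ʐ/
Velar: /x/ ~ /ɣ/
Glottal: /h/ ~ /ɦ/
Palatal: only /ʝ/ (voiced); no voiceless partner.
So /ʝ/ is the unpaired segment.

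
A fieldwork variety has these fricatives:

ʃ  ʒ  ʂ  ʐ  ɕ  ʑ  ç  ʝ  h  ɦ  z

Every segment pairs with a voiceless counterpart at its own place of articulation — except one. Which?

/z/

Postalveolar: /ʃ/ ~ /ʒ/
Retroflex: /ʂ/ ~ /ʐ/
Alveolo-palatal: /ɕ/ ~ /ʑ/
Palatal: /ç/ ~ /ʝ/
Glottal: /h/ ~ /ɦ/
Alveolar: only /z/ (voiced); no voiceless partner.
So /z/ is the unpaired segment.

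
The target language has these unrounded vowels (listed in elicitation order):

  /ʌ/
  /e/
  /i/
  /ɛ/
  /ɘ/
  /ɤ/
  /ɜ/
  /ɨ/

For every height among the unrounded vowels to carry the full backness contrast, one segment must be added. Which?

high: front /i/, central /ɨ/, back —.
high-mid: front /e/, central /ɘ/, back /ɤ/.
low-mid: front /ɛ/, central /ɜ/, back /ʌ/.
The high row has no back member, so the gap is the high back unrounded vowel /ɯ/.

/ɯ/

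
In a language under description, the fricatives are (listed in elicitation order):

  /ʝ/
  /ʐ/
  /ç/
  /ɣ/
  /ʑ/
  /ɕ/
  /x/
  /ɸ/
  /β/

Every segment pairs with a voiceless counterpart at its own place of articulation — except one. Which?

/ʐ/

Bilabial: /ɸ/ ~ /β/
Alveolo-palatal: /ɕ/ ~ /ʑ/
Palatal: /ç/ ~ /ʝ/
Velar: /x/ ~ /ɣ/
Retroflex: only /ʐ/ (voiced); no voiceless partner.
So /ʐ/ is the unpaired segment.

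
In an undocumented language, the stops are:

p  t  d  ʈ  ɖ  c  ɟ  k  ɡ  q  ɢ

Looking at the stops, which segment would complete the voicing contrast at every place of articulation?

/b/

place of articulation  voiceless  voiced  
bilabial          p         —       
alveolar          t         d       
retroflex         ʈ         ɖ       
palatal           c         ɟ       
velar             k         ɡ       
uvular            q         ɢ       
The bilabial row has no voiced member, so the gap is the voiced bilabial stop /b/.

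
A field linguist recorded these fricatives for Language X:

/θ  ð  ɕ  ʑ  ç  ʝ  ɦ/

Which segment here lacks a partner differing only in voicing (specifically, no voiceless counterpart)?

Dental: /θ/ ~ /ð/
Alveolo-palatal: /ɕ/ ~ /ʑ/
Palatal: /ç/ ~ /ʝ/
Glottal: only /ɦ/ (voiced); no voiceless partner.
So /ɦ/ is the unpaired segment.

/ɦ/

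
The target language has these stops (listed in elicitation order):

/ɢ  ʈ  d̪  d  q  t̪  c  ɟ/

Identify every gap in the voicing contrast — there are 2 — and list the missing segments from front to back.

/t/, /ɖ/

Voiceless: /t̪/ (dental), /ʈ/ (retroflex), /c/ (palatal), /q/ (uvular).
Voiced: /d̪/ (dental), /d/ (alveolar), /ɟ/ (palatal), /ɢ/ (uvular).
Gaps, from front to back: alveolar lacks voiceless (/t/); retroflex lacks voiced (/ɖ/).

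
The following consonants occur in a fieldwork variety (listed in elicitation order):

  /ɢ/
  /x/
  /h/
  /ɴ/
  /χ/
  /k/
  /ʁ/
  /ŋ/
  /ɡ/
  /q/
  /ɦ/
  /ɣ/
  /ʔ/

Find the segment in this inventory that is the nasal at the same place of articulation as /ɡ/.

/ɡ/ is a voiced velar stop.
The nasal at the same place is a velar nasal — in this inventory, /ŋ/.

/ŋ/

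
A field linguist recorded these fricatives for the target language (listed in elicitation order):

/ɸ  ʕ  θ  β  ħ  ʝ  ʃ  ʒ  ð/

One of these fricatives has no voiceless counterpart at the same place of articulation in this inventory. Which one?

/ʝ/

Bilabial: /ɸ/ ~ /β/
Dental: /θ/ ~ /ð/
Postalveolar: /ʃ/ ~ /ʒ/
Pharyngeal: /ħ/ ~ /ʕ/
Palatal: only /ʝ/ (voiced); no voiceless partner.
So /ʝ/ is the unpaired segment.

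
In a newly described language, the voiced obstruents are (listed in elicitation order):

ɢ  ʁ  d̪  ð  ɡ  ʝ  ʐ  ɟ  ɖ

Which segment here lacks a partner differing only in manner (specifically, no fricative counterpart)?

/ɡ/

Dental: /d̪/ ~ /ð/
Retroflex: /ɖ/ ~ /ʐ/
Palatal: /ɟ/ ~ /ʝ/
Uvular: /ɢ/ ~ /ʁ/
Velar: only /ɡ/ (stop); no fricative partner.
So /ɡ/ is the unpaired segment.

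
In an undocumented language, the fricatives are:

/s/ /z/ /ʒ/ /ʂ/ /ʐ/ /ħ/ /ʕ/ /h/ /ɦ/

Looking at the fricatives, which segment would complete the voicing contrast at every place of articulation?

/ʃ/

place of articulation  voiceless  voiced  
alveolar          s         z       
postalveolar      —         ʒ       
retroflex         ʂ         ʐ       
pharyngeal        ħ         ʕ       
glottal           h         ɦ       
The postalveolar row has no voiceless member, so the gap is the voiceless postalveolar fricative /ʃ/.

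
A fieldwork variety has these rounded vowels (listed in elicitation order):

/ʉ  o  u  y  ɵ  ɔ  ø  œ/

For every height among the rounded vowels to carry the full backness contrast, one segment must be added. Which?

height            front     central   back    
high              y         ʉ         u       
high-mid          ø         ɵ         o       
low-mid           œ         —         ɔ       
The low-mid row has no central member, so the gap is the low-mid central rounded vowel /ɞ/.

/ɞ/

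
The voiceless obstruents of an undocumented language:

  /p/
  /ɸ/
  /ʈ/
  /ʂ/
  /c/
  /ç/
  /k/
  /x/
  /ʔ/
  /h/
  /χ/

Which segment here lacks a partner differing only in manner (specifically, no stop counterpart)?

Bilabial: /p/ ~ /ɸ/
Retroflex: /ʈ/ ~ /ʂ/
Palatal: /c/ ~ /ç/
Velar: /k/ ~ /x/
Glottal: /ʔ/ ~ /h/
Uvular: only /χ/ (fricative); no stop partner.
So /χ/ is the unpaired segment.

/χ/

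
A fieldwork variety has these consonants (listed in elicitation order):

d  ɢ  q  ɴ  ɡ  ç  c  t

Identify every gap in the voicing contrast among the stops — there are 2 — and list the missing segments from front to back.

/ɟ/, /k/

alveolar: voiceless /t/, voiced /d/.
palatal: voiceless /c/, voiced —.
velar: voiceless —, voiced /ɡ/.
uvular: voiceless /q/, voiced /ɢ/.
Gaps, from front to back: palatal lacks voiced (/ɟ/); velar lacks voiceless (/k/).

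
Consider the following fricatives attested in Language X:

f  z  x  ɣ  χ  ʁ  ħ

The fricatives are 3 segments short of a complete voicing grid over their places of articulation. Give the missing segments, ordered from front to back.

labiodental: voiceless /f/, voiced —.
alveolar: voiceless —, voiced /z/.
velar: voiceless /x/, voiced /ɣ/.
uvular: voiceless /χ/, voiced /ʁ/.
pharyngeal: voiceless /ħ/, voiced —.
Gaps, from front to back: labiodental lacks voiced (/v/); alveolar lacks voiceless (/s/); pharyngeal lacks voiced (/ʕ/).

/v/, /s/, /ʕ/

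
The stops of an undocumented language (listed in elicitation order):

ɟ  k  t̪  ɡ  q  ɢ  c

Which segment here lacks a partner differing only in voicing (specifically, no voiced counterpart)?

Palatal: /c/ ~ /ɟ/
Velar: /k/ ~ /ɡ/
Uvular: /q/ ~ /ɢ/
Dental: only /t̪/ (voiceless); no voiced partner.
So /t̪/ is the unpaired segment.

/t̪/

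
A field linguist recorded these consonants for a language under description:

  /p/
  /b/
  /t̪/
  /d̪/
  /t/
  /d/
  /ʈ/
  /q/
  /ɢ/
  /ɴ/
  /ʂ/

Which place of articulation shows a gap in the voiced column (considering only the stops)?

place of articulation  voiceless  voiced  
bilabial          p         b       
dental            t̪        d̪      
alveolar          t         d       
retroflex         ʈ         —       
uvular            q         ɢ       
Every place of articulation has a voiced member except retroflex, where /ɖ/ would be expected.

retroflex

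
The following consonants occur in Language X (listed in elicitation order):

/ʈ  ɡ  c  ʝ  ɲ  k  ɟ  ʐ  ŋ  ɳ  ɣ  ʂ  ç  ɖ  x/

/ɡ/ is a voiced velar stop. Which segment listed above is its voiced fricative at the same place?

/ɣ/

The voiced fricative at the same place is a voiced velar fricative — in this inventory, /ɣ/.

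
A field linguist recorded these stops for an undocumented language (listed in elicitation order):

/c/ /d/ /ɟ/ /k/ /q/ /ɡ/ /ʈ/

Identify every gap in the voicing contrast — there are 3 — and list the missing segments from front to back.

/t/, /ɖ/, /ɢ/

Voiceless: /ʈ/ (retroflex), /c/ (palatal), /k/ (velar), /q/ (uvular).
Voiced: /d/ (alveolar), /ɟ/ (palatal), /ɡ/ (velar).
Gaps, from front to back: alveolar lacks voiceless (/t/); retroflex lacks voiced (/ɖ/); uvular lacks voiced (/ɢ/).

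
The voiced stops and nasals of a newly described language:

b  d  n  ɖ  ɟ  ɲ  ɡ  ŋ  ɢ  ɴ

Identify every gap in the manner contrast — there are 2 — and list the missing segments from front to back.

Oral stop: /b/ (bilabial), /d/ (alveolar), /ɖ/ (retroflex), /ɟ/ (palatal), /ɡ/ (velar), /ɢ/ (uvular).
Nasal: /n/ (alveolar), /ɲ/ (palatal), /ŋ/ (velar), /ɴ/ (uvular).
Gaps, from front to back: bilabial lacks nasal (/m/); retroflex lacks nasal (/ɳ/).

/m/, /ɳ/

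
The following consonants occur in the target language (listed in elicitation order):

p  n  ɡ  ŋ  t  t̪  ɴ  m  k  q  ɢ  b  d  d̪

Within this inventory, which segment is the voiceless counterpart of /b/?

/b/ is a voiced bilabial stop.
The voiceless counterpart is a voiceless bilabial stop — in this inventory, /p/.

/p/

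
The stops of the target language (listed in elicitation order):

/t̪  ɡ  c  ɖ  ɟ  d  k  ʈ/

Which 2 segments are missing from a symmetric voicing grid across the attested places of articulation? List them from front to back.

Voiceless: /t̪/ (dental), /ʈ/ (retroflex), /c/ (palatal), /k/ (velar).
Voiced: /d/ (alveolar), /ɖ/ (retroflex), /ɟ/ (palatal), /ɡ/ (velar).
Gaps, from front to back: dental lacks voiced (/d̪/); alveolar lacks voiceless (/t/).

/d̪/, /t/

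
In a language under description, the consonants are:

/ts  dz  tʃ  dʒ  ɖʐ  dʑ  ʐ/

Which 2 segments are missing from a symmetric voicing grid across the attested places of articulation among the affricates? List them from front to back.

Voiceless: /ts/ (alveolar), /tʃ/ (postalveolar).
Voiced: /dz/ (alveolar), /dʒ/ (postalveolar), /ɖʐ/ (retroflex), /dʑ/ (alveolo-palatal).
Gaps, from front to back: retroflex lacks voiceless (/ʈʂ/); alveolo-palatal lacks voiceless (/tɕ/).

/ʈʂ/, /tɕ/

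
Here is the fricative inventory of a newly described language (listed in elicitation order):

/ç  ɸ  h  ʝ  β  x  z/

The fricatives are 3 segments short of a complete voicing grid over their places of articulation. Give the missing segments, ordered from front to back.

/s/, /ɣ/, /ɦ/

bilabial: voiceless /ɸ/, voiced /β/.
alveolar: voiceless —, voiced /z/.
palatal: voiceless /ç/, voiced /ʝ/.
velar: voiceless /x/, voiced —.
glottal: voiceless /h/, voiced —.
Gaps, from front to back: alveolar lacks voiceless (/s/); velar lacks voiced (/ɣ/); glottal lacks voiced (/ɦ/).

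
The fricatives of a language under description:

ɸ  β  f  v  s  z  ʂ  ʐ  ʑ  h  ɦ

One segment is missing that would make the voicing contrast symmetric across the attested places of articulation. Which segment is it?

Voiceless: /ɸ/ (bilabial), /f/ (labiodental), /s/ (alveolar), /ʂ/ (retroflex), /h/ (glottal).
Voiced: /β/ (bilabial), /v/ (labiodental), /z/ (alveolar), /ʐ/ (retroflex), /ʑ/ (alveolo-palatal), /ɦ/ (glottal).
The alveolo-palatal row has no voiceless member, so the gap is the voiceless alveolo-palatal fricative /ɕ/.

/ɕ/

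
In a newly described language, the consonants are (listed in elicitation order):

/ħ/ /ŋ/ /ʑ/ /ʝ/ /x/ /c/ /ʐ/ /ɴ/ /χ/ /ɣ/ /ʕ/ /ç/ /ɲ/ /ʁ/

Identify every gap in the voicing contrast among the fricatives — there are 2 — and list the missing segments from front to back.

place of articulation  voiceless  voiced  
retroflex         —         ʐ       
alveolo-palatal   —         ʑ       
palatal           ç         ʝ       
velar             x         ɣ       
uvular            χ         ʁ       
pharyngeal        ħ         ʕ       
Gaps, from front to back: retroflex lacks voiceless (/ʂ/); alveolo-palatal lacks voiceless (/ɕ/).

/ʂ/, /ɕ/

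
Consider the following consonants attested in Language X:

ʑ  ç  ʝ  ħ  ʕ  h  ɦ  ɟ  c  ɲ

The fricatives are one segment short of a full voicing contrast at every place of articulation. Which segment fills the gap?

place of articulation  voiceless  voiced  
alveolo-palatal   —         ʑ       
palatal           ç         ʝ       
pharyngeal        ħ         ʕ       
glottal           h         ɦ       
The alveolo-palatal row has no voiceless member, so the gap is the voiceless alveolo-palatal fricative /ɕ/.

/ɕ/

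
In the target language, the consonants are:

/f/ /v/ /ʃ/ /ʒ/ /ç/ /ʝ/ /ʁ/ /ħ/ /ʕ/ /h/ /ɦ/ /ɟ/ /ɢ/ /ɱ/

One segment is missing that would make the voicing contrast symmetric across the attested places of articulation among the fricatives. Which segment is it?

/χ/

Voiceless: /f/ (labiodental), /ʃ/ (postalveolar), /ç/ (palatal), /ħ/ (pharyngeal), /h/ (glottal).
Voiced: /v/ (labiodental), /ʒ/ (postalveolar), /ʝ/ (palatal), /ʁ/ (uvular), /ʕ/ (pharyngeal), /ɦ/ (glottal).
The uvular row has no voiceless member, so the gap is the voiceless uvular fricative /χ/.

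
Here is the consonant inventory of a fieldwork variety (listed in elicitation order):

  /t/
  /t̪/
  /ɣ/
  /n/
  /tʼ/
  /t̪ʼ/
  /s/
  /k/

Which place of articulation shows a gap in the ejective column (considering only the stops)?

place of articulation  plain     ejective
dental            t̪        t̪ʼ     
alveolar          t         tʼ      
velar             k         —       
Every place of articulation has an ejective member except velar, where /kʼ/ would be expected.

velar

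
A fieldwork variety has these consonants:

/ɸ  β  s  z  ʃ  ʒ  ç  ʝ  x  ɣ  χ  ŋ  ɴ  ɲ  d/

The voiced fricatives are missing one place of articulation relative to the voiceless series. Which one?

uvular

place of articulation  voiceless  voiced  
bilabial          ɸ         β       
alveolar          s         z       
postalveolar      ʃ         ʒ       
palatal           ç         ʝ       
velar             x         ɣ       
uvular            χ         —       
Every place of articulation has a voiced member except uvular, where /ʁ/ would be expected.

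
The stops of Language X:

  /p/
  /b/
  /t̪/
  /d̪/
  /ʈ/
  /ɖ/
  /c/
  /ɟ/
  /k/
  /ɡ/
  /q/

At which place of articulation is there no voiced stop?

Voiceless: /p/ (bilabial), /t̪/ (dental), /ʈ/ (retroflex), /c/ (palatal), /k/ (velar), /q/ (uvular).
Voiced: /b/ (bilabial), /d̪/ (dental), /ɖ/ (retroflex), /ɟ/ (palatal), /ɡ/ (velar).
Every place of articulation has a voiced member except uvular, where /ɢ/ would be expected.

uvular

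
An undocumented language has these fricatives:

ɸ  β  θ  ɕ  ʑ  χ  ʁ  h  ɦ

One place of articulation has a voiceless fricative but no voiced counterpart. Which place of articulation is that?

dental

Voiceless: /ɸ/ (bilabial), /θ/ (dental), /ɕ/ (alveolo-palatal), /χ/ (uvular), /h/ (glottal).
Voiced: /β/ (bilabial), /ʑ/ (alveolo-palatal), /ʁ/ (uvular), /ɦ/ (glottal).
Every place of articulation has a voiced member except dental, where /ð/ would be expected.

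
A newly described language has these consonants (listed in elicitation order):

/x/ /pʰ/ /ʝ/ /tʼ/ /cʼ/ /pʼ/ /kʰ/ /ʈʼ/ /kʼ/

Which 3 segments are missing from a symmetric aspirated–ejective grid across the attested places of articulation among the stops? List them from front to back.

place of articulation  aspirated  ejective
bilabial          pʰ        pʼ      
alveolar          —         tʼ      
retroflex         —         ʈʼ      
palatal           —         cʼ      
velar             kʰ        kʼ      
Gaps, from front to back: alveolar lacks aspirated (/tʰ/); retroflex lacks aspirated (/ʈʰ/); palatal lacks aspirated (/cʰ/).

/tʰ/, /ʈʰ/, /cʰ/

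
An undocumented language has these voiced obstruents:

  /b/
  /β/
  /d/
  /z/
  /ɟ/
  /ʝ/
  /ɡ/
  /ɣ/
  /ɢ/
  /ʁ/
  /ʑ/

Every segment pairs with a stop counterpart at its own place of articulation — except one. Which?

Bilabial: /b/ ~ /β/
Alveolar: /d/ ~ /z/
Palatal: /ɟ/ ~ /ʝ/
Velar: /ɡ/ ~ /ɣ/
Uvular: /ɢ/ ~ /ʁ/
Alveolo-palatal: only /ʑ/ (fricative); no stop partner.
So /ʑ/ is the unpaired segment.

/ʑ/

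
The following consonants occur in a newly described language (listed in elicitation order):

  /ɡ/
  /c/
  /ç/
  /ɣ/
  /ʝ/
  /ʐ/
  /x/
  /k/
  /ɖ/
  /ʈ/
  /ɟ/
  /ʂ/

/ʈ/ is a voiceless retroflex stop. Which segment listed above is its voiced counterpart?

/ɖ/

The voiced counterpart is a voiced retroflex stop — in this inventory, /ɖ/.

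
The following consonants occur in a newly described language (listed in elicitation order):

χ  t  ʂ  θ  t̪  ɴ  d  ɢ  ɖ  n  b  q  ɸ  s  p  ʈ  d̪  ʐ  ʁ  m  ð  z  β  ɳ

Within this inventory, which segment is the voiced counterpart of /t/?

/d/

/t/ is a voiceless alveolar stop.
The voiced counterpart is a voiced alveolar stop — in this inventory, /d/.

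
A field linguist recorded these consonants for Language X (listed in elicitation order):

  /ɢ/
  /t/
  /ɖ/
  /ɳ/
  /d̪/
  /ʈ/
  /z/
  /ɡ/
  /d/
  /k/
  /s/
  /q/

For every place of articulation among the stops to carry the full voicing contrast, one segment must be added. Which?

/t̪/

place of articulation  voiceless  voiced  
dental            —         d̪      
alveolar          t         d       
retroflex         ʈ         ɖ       
velar             k         ɡ       
uvular            q         ɢ       
The dental row has no voiceless member, so the gap is the voiceless dental stop /t̪/.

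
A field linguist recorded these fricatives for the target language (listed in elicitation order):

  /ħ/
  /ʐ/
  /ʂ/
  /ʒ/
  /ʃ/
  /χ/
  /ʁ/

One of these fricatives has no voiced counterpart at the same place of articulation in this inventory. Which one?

Postalveolar: /ʃ/ ~ /ʒ/
Retroflex: /ʂ/ ~ /ʐ/
Uvular: /χ/ ~ /ʁ/
Pharyngeal: only /ħ/ (voiceless); no voiced partner.
So /ħ/ is the unpaired segment.

/ħ/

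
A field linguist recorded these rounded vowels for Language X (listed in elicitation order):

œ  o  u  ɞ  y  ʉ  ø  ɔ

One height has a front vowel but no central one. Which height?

high-mid

height            front     central   back    
high              y         ʉ         u       
high-mid          ø         —         o       
low-mid           œ         ɞ         ɔ       
Every height has a central member except high-mid, where /ɵ/ would be expected.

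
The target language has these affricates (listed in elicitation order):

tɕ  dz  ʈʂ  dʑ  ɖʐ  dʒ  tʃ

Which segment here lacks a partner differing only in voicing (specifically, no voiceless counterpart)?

Postalveolar: /tʃ/ ~ /dʒ/
Retroflex: /ʈʂ/ ~ /ɖʐ/
Alveolo-palatal: /tɕ/ ~ /dʑ/
Alveolar: only /dz/ (voiced); no voiceless partner.
So /dz/ is the unpaired segment.

/dz/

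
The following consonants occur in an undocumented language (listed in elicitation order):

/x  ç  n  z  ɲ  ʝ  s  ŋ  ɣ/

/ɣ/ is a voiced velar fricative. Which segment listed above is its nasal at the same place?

/ŋ/

The nasal at the same place is a velar nasal — in this inventory, /ŋ/.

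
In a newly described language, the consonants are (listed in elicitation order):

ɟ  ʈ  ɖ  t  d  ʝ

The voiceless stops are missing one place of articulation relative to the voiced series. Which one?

palatal

place of articulation  voiceless  voiced  
alveolar          t         d       
retroflex         ʈ         ɖ       
palatal           —         ɟ       
Every place of articulation has a voiceless member except palatal, where /c/ would be expected.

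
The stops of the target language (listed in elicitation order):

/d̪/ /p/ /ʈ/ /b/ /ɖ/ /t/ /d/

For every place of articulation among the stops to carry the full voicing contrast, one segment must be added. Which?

/t̪/

bilabial: voiceless /p/, voiced /b/.
dental: voiceless —, voiced /d̪/.
alveolar: voiceless /t/, voiced /d/.
retroflex: voiceless /ʈ/, voiced /ɖ/.
The dental row has no voiceless member, so the gap is the voiceless dental stop /t̪/.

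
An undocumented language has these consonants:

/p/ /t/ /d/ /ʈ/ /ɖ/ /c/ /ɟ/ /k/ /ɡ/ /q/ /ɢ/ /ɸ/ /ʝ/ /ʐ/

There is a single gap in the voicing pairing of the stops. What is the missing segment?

place of articulation  voiceless  voiced  
bilabial          p         —       
alveolar          t         d       
retroflex         ʈ         ɖ       
palatal           c         ɟ       
velar             k         ɡ       
uvular            q         ɢ       
The bilabial row has no voiced member, so the gap is the voiced bilabial stop /b/.

/b/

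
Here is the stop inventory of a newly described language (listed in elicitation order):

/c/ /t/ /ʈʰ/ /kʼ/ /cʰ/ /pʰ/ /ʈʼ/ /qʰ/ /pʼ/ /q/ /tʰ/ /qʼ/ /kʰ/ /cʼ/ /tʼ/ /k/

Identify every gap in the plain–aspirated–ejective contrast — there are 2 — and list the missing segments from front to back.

Plain: /t/ (alveolar), /c/ (palatal), /k/ (velar), /q/ (uvular).
Aspirated: /pʰ/ (bilabial), /tʰ/ (alveolar), /ʈʰ/ (retroflex), /cʰ/ (palatal), /kʰ/ (velar), /qʰ/ (uvular).
Ejective: /pʼ/ (bilabial), /tʼ/ (alveolar), /ʈʼ/ (retroflex), /cʼ/ (palatal), /kʼ/ (velar), /qʼ/ (uvular).
Gaps, from front to back: bilabial lacks plain (/p/); retroflex lacks plain (/ʈ/).

/p/, /ʈ/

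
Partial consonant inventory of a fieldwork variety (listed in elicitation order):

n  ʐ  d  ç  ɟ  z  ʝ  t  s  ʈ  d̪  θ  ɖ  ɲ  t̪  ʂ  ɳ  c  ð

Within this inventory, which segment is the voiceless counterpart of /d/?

/d/ is a voiced alveolar stop.
The voiceless counterpart is a voiceless alveolar stop — in this inventory, /t/.

/t/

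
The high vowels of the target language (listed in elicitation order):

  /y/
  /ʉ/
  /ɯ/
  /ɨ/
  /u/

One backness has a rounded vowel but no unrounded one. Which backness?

front

Unrounded: /ɨ/ (central), /ɯ/ (back).
Rounded: /y/ (front), /ʉ/ (central), /u/ (back).
Every backness has an unrounded member except front, where /i/ would be expected.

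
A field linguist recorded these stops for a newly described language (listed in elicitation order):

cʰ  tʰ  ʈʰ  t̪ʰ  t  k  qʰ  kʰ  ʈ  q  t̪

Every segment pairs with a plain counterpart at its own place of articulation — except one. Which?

Dental: /t̪/ ~ /t̪ʰ/
Alveolar: /t/ ~ /tʰ/
Retroflex: /ʈ/ ~ /ʈʰ/
Velar: /k/ ~ /kʰ/
Uvular: /q/ ~ /qʰ/
Palatal: only /cʰ/ (aspirated); no plain partner.
So /cʰ/ is the unpaired segment.

/cʰ/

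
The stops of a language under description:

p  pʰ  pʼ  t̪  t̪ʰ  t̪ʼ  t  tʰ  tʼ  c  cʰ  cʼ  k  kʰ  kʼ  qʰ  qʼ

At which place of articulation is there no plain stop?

place of articulation  plain     aspirated  ejective
bilabial          p         pʰ        pʼ      
dental            t̪        t̪ʰ       t̪ʼ     
alveolar          t         tʰ        tʼ      
palatal           c         cʰ        cʼ      
velar             k         kʰ        kʼ      
uvular            —         qʰ        qʼ      
Every place of articulation has a plain member except uvular, where /q/ would be expected.

uvular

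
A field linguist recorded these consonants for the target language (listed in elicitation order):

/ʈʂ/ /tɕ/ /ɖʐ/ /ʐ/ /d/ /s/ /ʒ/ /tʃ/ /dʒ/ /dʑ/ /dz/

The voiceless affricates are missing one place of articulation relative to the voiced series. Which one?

place of articulation  voiceless  voiced  
alveolar          —         dz      
postalveolar      tʃ        dʒ      
retroflex         ʈʂ        ɖʐ      
alveolo-palatal   tɕ        dʑ      
Every place of articulation has a voiceless member except alveolar, where /ts/ would be expected.

alveolar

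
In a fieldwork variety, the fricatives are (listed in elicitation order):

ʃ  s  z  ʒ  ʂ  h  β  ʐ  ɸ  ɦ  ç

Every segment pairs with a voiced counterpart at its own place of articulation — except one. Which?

/ç/

Bilabial: /ɸ/ ~ /β/
Alveolar: /s/ ~ /z/
Postalveolar: /ʃ/ ~ /ʒ/
Retroflex: /ʂ/ ~ /ʐ/
Glottal: /h/ ~ /ɦ/
Palatal: only /ç/ (voiceless); no voiced partner.
So /ç/ is the unpaired segment.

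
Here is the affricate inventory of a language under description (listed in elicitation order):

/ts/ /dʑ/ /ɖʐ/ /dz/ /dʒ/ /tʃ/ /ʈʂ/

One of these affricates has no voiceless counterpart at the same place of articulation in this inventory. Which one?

/dʑ/

Alveolar: /ts/ ~ /dz/
Postalveolar: /tʃ/ ~ /dʒ/
Retroflex: /ʈʂ/ ~ /ɖʐ/
Alveolo-palatal: only /dʑ/ (voiced); no voiceless partner.
So /dʑ/ is the unpaired segment.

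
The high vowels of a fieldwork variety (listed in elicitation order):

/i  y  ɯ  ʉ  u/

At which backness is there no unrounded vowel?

backness          unrounded  rounded 
front             i         y       
central           —         ʉ       
back              ɯ         u       
Every backness has an unrounded member except central, where /ɨ/ would be expected.

central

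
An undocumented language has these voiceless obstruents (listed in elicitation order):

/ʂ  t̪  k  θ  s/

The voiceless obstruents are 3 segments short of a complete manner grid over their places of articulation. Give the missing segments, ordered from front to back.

/t/, /ʈ/, /x/

dental: stop /t̪/, fricative /θ/.
alveolar: stop —, fricative /s/.
retroflex: stop —, fricative /ʂ/.
velar: stop /k/, fricative —.
Gaps, from front to back: alveolar lacks stop (/t/); retroflex lacks stop (/ʈ/); velar lacks fricative (/x/).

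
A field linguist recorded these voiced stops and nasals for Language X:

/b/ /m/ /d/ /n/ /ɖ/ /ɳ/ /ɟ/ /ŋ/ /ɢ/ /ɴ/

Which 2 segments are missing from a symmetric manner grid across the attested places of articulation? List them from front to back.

/ɲ/, /ɡ/

place of articulation  oral stop  nasal   
bilabial          b         m       
alveolar          d         n       
retroflex         ɖ         ɳ       
palatal           ɟ         —       
velar             —         ŋ       
uvular            ɢ         ɴ       
Gaps, from front to back: palatal lacks nasal (/ɲ/); velar lacks oral stop (/ɡ/).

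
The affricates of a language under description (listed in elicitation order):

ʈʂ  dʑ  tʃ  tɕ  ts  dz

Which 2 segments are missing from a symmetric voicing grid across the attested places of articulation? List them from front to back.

/dʒ/, /ɖʐ/

Voiceless: /ts/ (alveolar), /tʃ/ (postalveolar), /ʈʂ/ (retroflex), /tɕ/ (alveolo-palatal).
Voiced: /dz/ (alveolar), /dʑ/ (alveolo-palatal).
Gaps, from front to back: postalveolar lacks voiced (/dʒ/); retroflex lacks voiced (/ɖʐ/).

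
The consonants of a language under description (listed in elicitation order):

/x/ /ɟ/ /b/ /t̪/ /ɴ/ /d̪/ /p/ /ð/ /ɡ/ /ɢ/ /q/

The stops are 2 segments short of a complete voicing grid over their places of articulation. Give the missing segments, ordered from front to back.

/c/, /k/

place of articulation  voiceless  voiced  
bilabial          p         b       
dental            t̪        d̪      
palatal           —         ɟ       
velar             —         ɡ       
uvular            q         ɢ       
Gaps, from front to back: palatal lacks voiceless (/c/); velar lacks voiceless (/k/).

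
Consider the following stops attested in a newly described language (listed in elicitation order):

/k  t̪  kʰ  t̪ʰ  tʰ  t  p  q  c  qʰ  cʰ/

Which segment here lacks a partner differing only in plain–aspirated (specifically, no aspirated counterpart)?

/p/

Dental: /t̪/ ~ /t̪ʰ/
Alveolar: /t/ ~ /tʰ/
Palatal: /c/ ~ /cʰ/
Velar: /k/ ~ /kʰ/
Uvular: /q/ ~ /qʰ/
Bilabial: only /p/ (plain); no aspirated partner.
So /p/ is the unpaired segment.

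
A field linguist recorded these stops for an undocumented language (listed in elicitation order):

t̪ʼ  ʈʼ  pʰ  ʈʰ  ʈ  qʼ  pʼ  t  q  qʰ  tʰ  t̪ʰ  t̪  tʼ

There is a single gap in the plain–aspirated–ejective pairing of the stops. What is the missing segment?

/p/

Plain: /t̪/ (dental), /t/ (alveolar), /ʈ/ (retroflex), /q/ (uvular).
Aspirated: /pʰ/ (bilabial), /t̪ʰ/ (dental), /tʰ/ (alveolar), /ʈʰ/ (retroflex), /qʰ/ (uvular).
Ejective: /pʼ/ (bilabial), /t̪ʼ/ (dental), /tʼ/ (alveolar), /ʈʼ/ (retroflex), /qʼ/ (uvular).
The bilabial row has no plain member, so the gap is the plain bilabial stop /p/.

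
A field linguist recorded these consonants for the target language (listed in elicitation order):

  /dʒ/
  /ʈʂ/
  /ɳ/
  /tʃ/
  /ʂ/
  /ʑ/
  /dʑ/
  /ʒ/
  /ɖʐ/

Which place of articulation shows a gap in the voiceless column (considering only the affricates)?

place of articulation  voiceless  voiced  
postalveolar      tʃ        dʒ      
retroflex         ʈʂ        ɖʐ      
alveolo-palatal   —         dʑ      
Every place of articulation has a voiceless member except alveolo-palatal, where /tɕ/ would be expected.

alveolo-palatal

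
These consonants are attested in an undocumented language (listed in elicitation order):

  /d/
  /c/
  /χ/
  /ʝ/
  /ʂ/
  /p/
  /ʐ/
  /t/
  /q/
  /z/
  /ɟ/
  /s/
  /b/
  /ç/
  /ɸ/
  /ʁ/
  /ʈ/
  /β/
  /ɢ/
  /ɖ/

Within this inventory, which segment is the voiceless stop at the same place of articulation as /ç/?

/ç/ is a voiceless palatal fricative.
The voiceless stop at the same place is a voiceless palatal stop — in this inventory, /c/.

/c/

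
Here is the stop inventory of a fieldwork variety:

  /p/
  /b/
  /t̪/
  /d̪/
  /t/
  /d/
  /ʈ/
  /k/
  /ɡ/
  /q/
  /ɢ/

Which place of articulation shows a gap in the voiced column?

retroflex

place of articulation  voiceless  voiced  
bilabial          p         b       
dental            t̪        d̪      
alveolar          t         d       
retroflex         ʈ         —       
velar             k         ɡ       
uvular            q         ɢ       
Every place of articulation has a voiced member except retroflex, where /ɖ/ would be expected.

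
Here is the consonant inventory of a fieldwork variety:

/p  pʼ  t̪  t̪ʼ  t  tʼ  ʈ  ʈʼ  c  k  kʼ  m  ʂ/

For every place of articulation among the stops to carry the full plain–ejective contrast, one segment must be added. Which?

Plain: /p/ (bilabial), /t̪/ (dental), /t/ (alveolar), /ʈ/ (retroflex), /c/ (palatal), /k/ (velar).
Ejective: /pʼ/ (bilabial), /t̪ʼ/ (dental), /tʼ/ (alveolar), /ʈʼ/ (retroflex), /kʼ/ (velar).
The palatal row has no ejective member, so the gap is the ejective palatal stop /cʼ/.

/cʼ/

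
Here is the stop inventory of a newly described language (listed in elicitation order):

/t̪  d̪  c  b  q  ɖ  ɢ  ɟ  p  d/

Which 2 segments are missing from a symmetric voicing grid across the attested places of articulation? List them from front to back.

place of articulation  voiceless  voiced  
bilabial          p         b       
dental            t̪        d̪      
alveolar          —         d       
retroflex         —         ɖ       
palatal           c         ɟ       
uvular            q         ɢ       
Gaps, from front to back: alveolar lacks voiceless (/t/); retroflex lacks voiceless (/ʈ/).

/t/, /ʈ/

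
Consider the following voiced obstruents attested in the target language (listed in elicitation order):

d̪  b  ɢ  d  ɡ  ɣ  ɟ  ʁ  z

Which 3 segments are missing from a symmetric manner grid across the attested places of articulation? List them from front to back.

/β/, /ð/, /ʝ/

place of articulation  stop      fricative
bilabial          b         —       
dental            d̪        —       
alveolar          d         z       
palatal           ɟ         —       
velar             ɡ         ɣ       
uvular            ɢ         ʁ       
Gaps, from front to back: bilabial lacks fricative (/β/); dental lacks fricative (/ð/); palatal lacks fricative (/ʝ/).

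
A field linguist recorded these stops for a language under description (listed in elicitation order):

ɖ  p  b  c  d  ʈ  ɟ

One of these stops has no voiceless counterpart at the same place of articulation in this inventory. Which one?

/d/

Bilabial: /p/ ~ /b/
Retroflex: /ʈ/ ~ /ɖ/
Palatal: /c/ ~ /ɟ/
Alveolar: only /d/ (voiced); no voiceless partner.
So /d/ is the unpaired segment.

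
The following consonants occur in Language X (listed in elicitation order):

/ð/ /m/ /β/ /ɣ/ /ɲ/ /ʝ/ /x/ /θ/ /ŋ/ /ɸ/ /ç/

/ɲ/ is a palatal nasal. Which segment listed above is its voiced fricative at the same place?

The voiced fricative at the same place is a voiced palatal fricative — in this inventory, /ʝ/.

/ʝ/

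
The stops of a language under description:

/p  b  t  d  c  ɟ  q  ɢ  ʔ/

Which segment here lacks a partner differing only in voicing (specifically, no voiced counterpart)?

/ʔ/

Bilabial: /p/ ~ /b/
Alveolar: /t/ ~ /d/
Palatal: /c/ ~ /ɟ/
Uvular: /q/ ~ /ɢ/
Glottal: only /ʔ/ (voiceless); no voiced partner.
So /ʔ/ is the unpaired segment.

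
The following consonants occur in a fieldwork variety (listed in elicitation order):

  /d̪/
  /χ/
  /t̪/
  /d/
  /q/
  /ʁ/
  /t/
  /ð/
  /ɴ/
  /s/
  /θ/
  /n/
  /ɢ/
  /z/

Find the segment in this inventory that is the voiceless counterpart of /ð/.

/ð/ is a voiced dental fricative.
The voiceless counterpart is a voiceless dental fricative — in this inventory, /θ/.

/θ/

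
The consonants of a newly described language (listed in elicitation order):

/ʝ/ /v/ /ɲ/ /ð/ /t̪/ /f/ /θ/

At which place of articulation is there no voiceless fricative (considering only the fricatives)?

Voiceless: /f/ (labiodental), /θ/ (dental).
Voiced: /v/ (labiodental), /ð/ (dental), /ʝ/ (palatal).
Every place of articulation has a voiceless member except palatal, where /ç/ would be expected.

palatal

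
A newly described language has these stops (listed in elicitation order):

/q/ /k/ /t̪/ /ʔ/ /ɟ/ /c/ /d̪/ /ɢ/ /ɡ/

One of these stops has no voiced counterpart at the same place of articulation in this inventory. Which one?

Dental: /t̪/ ~ /d̪/
Palatal: /c/ ~ /ɟ/
Velar: /k/ ~ /ɡ/
Uvular: /q/ ~ /ɢ/
Glottal: only /ʔ/ (voiceless); no voiced partner.
So /ʔ/ is the unpaired segment.

/ʔ/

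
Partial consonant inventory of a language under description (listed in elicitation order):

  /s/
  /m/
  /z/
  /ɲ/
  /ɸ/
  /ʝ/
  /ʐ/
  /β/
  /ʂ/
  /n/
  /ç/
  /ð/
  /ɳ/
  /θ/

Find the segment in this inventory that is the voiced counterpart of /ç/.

/ʝ/

/ç/ is a voiceless palatal fricative.
The voiced counterpart is a voiced palatal fricative — in this inventory, /ʝ/.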